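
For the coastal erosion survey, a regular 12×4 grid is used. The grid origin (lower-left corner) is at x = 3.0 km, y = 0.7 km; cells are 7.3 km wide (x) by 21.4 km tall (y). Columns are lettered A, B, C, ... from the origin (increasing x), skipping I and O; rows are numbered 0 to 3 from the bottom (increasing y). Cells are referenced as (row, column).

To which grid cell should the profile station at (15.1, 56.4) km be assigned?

(2, B)

Column index: ⌊(15.1 − 3.0) / 7.3⌋ = ⌊1.658⌋ = 1 → column B
Row offset from origin: ⌊(56.4 − 0.7) / 21.4⌋ = ⌊2.603⌋ = 2 → row 2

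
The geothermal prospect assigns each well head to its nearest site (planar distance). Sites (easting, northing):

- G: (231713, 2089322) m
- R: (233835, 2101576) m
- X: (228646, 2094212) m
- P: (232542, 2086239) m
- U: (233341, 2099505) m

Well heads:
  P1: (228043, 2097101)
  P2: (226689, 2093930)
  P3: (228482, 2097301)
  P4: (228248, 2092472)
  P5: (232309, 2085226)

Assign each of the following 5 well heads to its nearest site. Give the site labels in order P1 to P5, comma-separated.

X, X, X, X, P

P1 → X (d²=8709930.00)
P2 → X (d²=3909373.00)
P3 → X (d²=9568817.00)
P4 → X (d²=3186004.00)
P5 → P (d²=1080458.00)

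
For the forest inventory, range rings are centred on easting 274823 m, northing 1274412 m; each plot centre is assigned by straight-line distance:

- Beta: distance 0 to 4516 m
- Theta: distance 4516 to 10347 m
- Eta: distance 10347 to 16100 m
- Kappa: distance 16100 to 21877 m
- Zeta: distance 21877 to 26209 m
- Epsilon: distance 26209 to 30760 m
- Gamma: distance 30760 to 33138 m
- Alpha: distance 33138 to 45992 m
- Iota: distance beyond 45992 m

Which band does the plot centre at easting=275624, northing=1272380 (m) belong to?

Distance = √((275624−274823)² + (1272380−1274412)²) = √(641601.000 + 4129024.000) = 2184.176 m.
0 ≤ 2184.176 < 4516 → Beta.

Beta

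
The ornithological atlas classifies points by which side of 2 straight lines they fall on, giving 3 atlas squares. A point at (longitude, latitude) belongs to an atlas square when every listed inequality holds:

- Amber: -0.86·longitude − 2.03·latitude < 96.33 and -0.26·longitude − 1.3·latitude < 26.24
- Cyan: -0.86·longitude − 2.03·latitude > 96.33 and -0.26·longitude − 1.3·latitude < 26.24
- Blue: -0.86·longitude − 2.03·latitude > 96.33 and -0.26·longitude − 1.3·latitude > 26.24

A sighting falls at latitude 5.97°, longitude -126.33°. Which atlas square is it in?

Cyan

-0.86·-126.33 − 2.03·5.97 = 96.525, which is > 96.33
-0.26·-126.33 − 1.3·5.97 = 25.085, which is < 26.24
This sign pattern matches Cyan.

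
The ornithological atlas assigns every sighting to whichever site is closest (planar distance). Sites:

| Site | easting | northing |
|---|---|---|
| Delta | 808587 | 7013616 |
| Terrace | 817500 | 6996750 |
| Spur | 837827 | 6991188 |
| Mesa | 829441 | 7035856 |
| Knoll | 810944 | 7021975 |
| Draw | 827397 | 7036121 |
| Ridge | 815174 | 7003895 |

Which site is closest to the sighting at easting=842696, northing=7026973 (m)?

Mesa

Squared distances to each site:
Delta: 1341833330.000; Terrace: 1548268145.000; Spur: 1304273386.000; Mesa: 254602714.000; Knoll: 1033169508.000; Draw: 317745305.000; Ridge: 1290054568.000.
Minimum at Mesa.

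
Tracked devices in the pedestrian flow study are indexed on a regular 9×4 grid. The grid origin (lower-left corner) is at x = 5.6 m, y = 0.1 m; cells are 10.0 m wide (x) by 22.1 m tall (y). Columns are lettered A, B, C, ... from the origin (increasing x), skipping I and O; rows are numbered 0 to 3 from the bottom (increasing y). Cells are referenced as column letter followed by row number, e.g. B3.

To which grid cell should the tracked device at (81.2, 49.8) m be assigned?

Column index: ⌊(81.2 − 5.6) / 10.0⌋ = ⌊7.560⌋ = 7 → column H
Row offset from origin: ⌊(49.8 − 0.1) / 22.1⌋ = ⌊2.249⌋ = 2 → row 2

H2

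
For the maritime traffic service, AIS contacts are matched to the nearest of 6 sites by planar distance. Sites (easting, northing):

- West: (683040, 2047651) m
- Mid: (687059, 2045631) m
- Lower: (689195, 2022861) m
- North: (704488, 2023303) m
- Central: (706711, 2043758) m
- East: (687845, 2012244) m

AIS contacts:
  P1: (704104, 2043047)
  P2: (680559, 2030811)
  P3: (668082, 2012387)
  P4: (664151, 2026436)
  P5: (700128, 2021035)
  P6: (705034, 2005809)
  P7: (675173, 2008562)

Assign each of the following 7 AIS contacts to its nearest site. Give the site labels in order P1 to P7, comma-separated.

P1 → Central (d²=7301970.00)
P2 → Lower (d²=137782996.00)
P3 → East (d²=390596618.00)
P4 → Lower (d²=639982561.00)
P5 → North (d²=24153424.00)
P6 → North (d²=306338152.00)
P7 → East (d²=174136708.00)

Central, Lower, East, Lower, North, North, East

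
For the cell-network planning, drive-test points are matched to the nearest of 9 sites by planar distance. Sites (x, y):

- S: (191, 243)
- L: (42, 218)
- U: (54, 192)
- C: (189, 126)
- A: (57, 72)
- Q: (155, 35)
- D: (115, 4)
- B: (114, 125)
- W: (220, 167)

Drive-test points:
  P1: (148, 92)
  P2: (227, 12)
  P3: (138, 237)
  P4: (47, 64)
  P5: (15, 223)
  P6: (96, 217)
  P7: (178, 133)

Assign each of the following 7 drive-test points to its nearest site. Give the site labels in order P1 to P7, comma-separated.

B, Q, S, A, L, U, C

P1 → B (d²=2245.00)
P2 → Q (d²=5713.00)
P3 → S (d²=2845.00)
P4 → A (d²=164.00)
P5 → L (d²=754.00)
P6 → U (d²=2389.00)
P7 → C (d²=170.00)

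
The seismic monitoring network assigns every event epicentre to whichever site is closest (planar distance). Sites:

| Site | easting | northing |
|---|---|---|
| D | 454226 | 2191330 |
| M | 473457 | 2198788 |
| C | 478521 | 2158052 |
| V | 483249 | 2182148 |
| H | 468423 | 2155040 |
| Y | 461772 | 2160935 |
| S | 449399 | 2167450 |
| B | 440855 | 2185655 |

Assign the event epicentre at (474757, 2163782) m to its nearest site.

Squared distances to each site:
D: 1180414265.000; M: 1227110036.000; C: 47000596.000; V: 409424020.000; H: 116542120.000; Y: 176715634.000; S: 656482388.000; B: 1627773733.000.
Minimum at C.

C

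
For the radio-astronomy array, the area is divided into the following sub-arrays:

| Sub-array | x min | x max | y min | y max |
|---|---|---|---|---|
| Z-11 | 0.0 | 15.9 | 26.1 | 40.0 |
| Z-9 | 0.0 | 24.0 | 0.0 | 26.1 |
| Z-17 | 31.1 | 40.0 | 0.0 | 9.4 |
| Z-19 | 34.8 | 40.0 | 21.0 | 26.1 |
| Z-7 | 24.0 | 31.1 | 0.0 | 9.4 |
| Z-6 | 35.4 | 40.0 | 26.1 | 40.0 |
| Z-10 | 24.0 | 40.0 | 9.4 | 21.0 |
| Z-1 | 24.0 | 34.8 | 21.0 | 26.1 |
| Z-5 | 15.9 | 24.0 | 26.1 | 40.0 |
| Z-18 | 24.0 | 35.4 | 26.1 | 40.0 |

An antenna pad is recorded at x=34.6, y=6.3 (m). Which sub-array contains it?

The point has x = 34.6 and y = 6.3.
Only Z-17 satisfies 31.1 ≤ x ≤ 40.0 and 0.0 ≤ y ≤ 9.4.

Z-17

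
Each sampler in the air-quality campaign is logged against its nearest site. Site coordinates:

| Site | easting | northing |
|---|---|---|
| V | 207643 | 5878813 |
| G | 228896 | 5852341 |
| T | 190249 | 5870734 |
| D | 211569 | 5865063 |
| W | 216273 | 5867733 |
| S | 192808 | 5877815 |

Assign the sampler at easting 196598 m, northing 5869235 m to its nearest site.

T

Squared distances to each site:
V: 213730109.000; G: 1328568040.000; T: 42556802.000; D: 241536425.000; W: 389361629.000; S: 87980500.000.
Minimum at T.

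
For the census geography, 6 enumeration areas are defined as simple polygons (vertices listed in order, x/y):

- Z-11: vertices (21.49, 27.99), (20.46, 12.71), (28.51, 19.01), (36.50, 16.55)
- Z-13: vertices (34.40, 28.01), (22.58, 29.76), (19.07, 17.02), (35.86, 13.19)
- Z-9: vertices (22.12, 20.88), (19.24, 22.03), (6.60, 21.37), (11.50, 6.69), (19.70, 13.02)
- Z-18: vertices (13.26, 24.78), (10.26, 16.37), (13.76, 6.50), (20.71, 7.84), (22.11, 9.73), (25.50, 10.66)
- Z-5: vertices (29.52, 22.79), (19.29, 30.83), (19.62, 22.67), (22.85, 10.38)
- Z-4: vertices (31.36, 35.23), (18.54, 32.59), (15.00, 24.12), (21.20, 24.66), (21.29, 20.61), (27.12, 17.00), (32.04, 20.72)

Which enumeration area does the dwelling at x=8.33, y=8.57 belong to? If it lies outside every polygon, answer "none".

Cast a ray rightward from (8.33, 8.57). For each polygon, the edges (by vertex number in listed order) whose endpoints lie on opposite sides of y = 8.57, where each meets that height, and whether that is right or left of the point:
Z-11: no edge straddles that height → 0 crossings.
Z-13: no edge straddles that height → 0 crossings.
Z-9: 3–4 at x≈10.872 (right), 4–5 at x≈13.935 (right) → 2 crossings.
Z-18: 2–3 at x≈13.026 (right), 4–5 at x≈21.251 (right) → 2 crossings.
Z-5: no edge straddles that height → 0 crossings.
Z-4: no edge straddles that height → 0 crossings.
All counts are even, so the point lies outside every listed polygon.

none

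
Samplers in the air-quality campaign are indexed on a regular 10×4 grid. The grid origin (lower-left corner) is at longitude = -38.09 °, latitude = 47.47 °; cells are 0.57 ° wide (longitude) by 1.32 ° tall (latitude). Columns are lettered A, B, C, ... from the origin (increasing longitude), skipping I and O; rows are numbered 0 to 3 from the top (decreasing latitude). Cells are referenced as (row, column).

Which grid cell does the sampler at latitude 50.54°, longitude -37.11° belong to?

Column index: ⌊(-37.11 − -38.09) / 0.57⌋ = ⌊1.719⌋ = 1 → column B
Row offset from origin: ⌊(50.54 − 47.47) / 1.32⌋ = ⌊2.326⌋ = 2 → row 1 (counted from top)

(1, B)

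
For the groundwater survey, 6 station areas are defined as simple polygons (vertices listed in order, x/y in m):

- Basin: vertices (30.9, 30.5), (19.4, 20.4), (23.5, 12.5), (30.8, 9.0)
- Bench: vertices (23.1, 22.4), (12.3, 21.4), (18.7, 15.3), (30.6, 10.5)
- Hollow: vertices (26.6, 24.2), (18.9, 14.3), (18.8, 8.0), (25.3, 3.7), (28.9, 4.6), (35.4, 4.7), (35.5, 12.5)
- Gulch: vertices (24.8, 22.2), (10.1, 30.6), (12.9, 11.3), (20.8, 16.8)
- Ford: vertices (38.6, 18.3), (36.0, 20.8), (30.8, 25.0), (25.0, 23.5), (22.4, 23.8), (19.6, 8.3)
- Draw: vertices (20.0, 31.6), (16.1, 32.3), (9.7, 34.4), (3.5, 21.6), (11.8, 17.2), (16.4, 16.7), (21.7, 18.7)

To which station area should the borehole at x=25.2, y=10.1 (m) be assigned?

Hollow

Cast a ray rightward from (25.2, 10.1). For each polygon, the edges (by vertex number in listed order) whose endpoints lie on opposite sides of y = 10.1, where each meets that height, and whether that is right or left of the point:
Basin: 3–4 at x≈28.51 (right), 4–1 at x≈30.81 (right) → 2 crossings.
Bench: no edge straddles that height → 0 crossings.
Hollow: 2–3 at x≈18.83 (left), 6–7 at x≈35.47 (right) → 1 crossing.
Gulch: no edge straddles that height → 0 crossings.
Ford: 5–6 at x≈19.93 (left), 6–1 at x≈23.02 (left) → 0 crossings.
Draw: no edge straddles that height → 0 crossings.
Only Hollow has an odd count, so the point is inside Hollow.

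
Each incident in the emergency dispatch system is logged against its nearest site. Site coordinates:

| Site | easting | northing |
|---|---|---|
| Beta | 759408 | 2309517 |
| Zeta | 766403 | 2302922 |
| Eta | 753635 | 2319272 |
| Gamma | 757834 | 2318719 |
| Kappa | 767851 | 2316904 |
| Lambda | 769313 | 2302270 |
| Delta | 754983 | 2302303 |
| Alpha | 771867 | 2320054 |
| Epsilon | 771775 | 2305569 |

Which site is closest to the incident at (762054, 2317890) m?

Squared distances to each site:
Beta: 77108445.000; Zeta: 242954825.000; Eta: 72789485.000; Gamma: 18495641.000; Kappa: 34577405.000; Lambda: 296677481.000; Delta: 292953610.000; Alpha: 100977865.000; Epsilon: 246304882.000.
Minimum at Gamma.

Gamma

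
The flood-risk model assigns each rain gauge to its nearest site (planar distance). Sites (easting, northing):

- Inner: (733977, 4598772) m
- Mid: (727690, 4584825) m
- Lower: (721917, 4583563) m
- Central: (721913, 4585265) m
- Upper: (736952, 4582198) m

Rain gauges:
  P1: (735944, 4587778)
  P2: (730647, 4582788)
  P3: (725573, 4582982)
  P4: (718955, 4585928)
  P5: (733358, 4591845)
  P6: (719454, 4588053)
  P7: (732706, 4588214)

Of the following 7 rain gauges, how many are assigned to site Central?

P1 → Upper
P2 → Mid
P3 → Mid
P4 → Central
P5 → Inner
P6 → Central
P7 → Mid
2 of the 7 go to Central.

2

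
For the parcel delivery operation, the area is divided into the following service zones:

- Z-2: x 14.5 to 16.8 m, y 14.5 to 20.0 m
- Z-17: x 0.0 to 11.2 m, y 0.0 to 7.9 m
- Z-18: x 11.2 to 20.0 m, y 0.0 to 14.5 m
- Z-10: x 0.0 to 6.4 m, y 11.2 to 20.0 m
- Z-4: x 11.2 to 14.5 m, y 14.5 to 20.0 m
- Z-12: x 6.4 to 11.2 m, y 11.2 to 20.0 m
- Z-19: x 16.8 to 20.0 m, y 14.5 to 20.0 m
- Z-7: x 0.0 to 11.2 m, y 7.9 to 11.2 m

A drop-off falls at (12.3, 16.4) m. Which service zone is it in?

The point has x = 12.3 and y = 16.4.
Only Z-4 satisfies 11.2 ≤ x ≤ 14.5 and 14.5 ≤ y ≤ 20.0.

Z-4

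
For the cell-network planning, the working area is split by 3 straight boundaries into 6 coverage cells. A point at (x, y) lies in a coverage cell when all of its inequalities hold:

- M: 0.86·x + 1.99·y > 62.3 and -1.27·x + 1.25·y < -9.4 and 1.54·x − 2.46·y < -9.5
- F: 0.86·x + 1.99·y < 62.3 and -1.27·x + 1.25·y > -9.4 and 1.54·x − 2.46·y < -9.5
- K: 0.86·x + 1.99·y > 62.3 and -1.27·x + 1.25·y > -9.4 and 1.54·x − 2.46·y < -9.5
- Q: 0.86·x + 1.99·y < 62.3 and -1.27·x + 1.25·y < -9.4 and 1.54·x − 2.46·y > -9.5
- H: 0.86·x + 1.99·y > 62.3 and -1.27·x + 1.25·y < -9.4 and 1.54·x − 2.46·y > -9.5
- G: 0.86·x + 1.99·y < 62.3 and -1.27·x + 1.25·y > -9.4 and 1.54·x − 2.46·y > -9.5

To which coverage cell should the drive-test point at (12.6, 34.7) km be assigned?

K

0.86·12.6 + 1.99·34.7 = 79.889, which is > 62.3
-1.27·12.6 + 1.25·34.7 = 27.373, which is > -9.4
1.54·12.6 − 2.46·34.7 = -65.958, which is < -9.5
This sign pattern matches K.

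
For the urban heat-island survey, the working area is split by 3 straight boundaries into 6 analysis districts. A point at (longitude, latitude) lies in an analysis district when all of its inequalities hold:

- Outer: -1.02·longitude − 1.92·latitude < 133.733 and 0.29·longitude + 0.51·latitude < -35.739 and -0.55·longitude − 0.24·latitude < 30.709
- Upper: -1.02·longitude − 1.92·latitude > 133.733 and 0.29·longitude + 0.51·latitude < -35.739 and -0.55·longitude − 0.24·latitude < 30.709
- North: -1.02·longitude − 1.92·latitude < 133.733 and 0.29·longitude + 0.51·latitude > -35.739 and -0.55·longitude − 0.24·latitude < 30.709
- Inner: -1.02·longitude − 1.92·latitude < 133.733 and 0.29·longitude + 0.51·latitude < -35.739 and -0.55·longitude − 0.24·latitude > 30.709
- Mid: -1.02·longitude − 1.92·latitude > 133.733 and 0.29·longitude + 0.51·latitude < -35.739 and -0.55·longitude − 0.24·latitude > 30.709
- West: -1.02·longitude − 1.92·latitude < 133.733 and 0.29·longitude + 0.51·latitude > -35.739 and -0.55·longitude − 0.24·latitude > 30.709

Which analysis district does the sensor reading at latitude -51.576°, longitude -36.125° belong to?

Mid

-1.02·-36.125 − 1.92·-51.576 = 135.873, which is > 133.733
0.29·-36.125 + 0.51·-51.576 = -36.780, which is < -35.739
-0.55·-36.125 − 0.24·-51.576 = 32.247, which is > 30.709
This sign pattern matches Mid.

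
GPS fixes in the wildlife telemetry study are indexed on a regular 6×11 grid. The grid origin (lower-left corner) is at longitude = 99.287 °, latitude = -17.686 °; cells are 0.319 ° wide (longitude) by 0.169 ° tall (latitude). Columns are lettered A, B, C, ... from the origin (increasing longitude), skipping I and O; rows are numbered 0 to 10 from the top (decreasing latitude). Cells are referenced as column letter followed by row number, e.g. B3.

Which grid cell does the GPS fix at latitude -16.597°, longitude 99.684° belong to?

Column index: ⌊(99.684 − 99.287) / 0.319⌋ = ⌊1.245⌋ = 1 → column B
Row offset from origin: ⌊(-16.597 − -17.686) / 0.169⌋ = ⌊6.444⌋ = 6 → row 4 (counted from top)

B4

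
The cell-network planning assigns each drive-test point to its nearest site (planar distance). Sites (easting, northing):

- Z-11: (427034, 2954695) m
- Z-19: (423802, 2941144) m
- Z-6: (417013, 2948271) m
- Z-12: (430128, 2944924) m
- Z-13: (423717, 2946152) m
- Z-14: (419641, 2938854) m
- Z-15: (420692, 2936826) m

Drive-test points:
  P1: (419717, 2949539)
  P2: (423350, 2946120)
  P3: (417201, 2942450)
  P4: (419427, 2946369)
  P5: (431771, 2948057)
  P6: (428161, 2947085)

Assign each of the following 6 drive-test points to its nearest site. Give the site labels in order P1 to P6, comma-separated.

Z-6, Z-13, Z-14, Z-6, Z-12, Z-12

P1 → Z-6 (d²=8919440.00)
P2 → Z-13 (d²=135713.00)
P3 → Z-14 (d²=18884816.00)
P4 → Z-6 (d²=9445000.00)
P5 → Z-12 (d²=12515138.00)
P6 → Z-12 (d²=8539010.00)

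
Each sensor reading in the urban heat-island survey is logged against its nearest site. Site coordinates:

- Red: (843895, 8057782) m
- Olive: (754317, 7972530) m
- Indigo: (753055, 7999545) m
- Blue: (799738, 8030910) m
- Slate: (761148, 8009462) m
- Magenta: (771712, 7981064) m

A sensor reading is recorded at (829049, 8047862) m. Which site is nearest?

Red

Squared distances to each site:
Red: 318810116.000; Olive: 11259782048.000; Indigo: 8109620525.000; Blue: 1146505025.000; Slate: 6085105801.000; Magenta: 7749504373.000.
Minimum at Red.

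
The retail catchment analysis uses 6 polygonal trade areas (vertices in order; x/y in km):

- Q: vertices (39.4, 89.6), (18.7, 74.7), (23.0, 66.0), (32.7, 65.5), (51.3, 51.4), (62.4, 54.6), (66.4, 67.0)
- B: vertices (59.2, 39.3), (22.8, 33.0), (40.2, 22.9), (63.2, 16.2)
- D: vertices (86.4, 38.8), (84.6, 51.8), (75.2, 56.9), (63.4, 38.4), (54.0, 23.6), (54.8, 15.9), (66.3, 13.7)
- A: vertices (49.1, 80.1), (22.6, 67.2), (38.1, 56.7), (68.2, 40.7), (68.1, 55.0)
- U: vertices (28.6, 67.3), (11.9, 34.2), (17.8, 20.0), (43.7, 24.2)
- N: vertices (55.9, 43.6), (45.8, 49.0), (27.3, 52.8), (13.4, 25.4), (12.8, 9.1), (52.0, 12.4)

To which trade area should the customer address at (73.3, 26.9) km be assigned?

Cast a ray rightward from (73.3, 26.9). For each polygon, the edges (by vertex number in listed order) whose endpoints lie on opposite sides of y = 26.9, where each meets that height, and whether that is right or left of the point:
Q: no edge straddles that height → 0 crossings.
B: 2–3 at x≈33.31 (left), 4–1 at x≈61.35 (left) → 0 crossings.
D: 4–5 at x≈56.10 (left), 7–1 at x≈76.87 (right) → 1 crossing.
A: no edge straddles that height → 0 crossings.
U: 2–3 at x≈14.93 (left), 4–1 at x≈42.75 (left) → 0 crossings.
N: 3–4 at x≈14.16 (left), 6–1 at x≈53.81 (left) → 0 crossings.
Only D has an odd count, so the point is inside D.

D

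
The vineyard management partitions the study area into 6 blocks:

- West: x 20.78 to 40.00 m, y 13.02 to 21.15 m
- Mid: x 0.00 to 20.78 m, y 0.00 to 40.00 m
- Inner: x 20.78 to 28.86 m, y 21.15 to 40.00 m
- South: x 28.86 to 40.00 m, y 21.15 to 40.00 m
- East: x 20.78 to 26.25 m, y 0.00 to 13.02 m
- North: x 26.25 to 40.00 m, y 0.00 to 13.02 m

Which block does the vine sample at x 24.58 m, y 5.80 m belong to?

East

The point has x = 24.58 and y = 5.80.
Only East satisfies 20.78 ≤ x ≤ 26.25 and 0.00 ≤ y ≤ 13.02.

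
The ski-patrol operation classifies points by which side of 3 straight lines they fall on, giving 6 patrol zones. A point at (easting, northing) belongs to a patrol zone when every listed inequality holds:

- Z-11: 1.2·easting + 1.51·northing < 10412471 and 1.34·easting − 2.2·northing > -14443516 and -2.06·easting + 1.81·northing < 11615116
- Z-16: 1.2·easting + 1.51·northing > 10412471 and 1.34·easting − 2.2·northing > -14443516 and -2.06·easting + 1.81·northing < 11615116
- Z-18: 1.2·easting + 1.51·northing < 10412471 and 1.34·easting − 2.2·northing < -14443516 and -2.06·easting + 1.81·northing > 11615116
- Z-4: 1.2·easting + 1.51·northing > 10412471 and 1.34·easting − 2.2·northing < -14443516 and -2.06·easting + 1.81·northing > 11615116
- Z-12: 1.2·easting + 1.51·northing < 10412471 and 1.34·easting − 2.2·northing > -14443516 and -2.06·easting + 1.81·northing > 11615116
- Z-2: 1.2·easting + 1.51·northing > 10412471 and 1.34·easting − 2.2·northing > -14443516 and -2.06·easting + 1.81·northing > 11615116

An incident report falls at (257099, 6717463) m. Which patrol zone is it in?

Z-2

1.2·257099 + 1.51·6717463 = 10451887.930, which is > 10412471
1.34·257099 − 2.2·6717463 = -14433905.940, which is > -14443516
-2.06·257099 + 1.81·6717463 = 11628984.090, which is > 11615116
This sign pattern matches Z-2.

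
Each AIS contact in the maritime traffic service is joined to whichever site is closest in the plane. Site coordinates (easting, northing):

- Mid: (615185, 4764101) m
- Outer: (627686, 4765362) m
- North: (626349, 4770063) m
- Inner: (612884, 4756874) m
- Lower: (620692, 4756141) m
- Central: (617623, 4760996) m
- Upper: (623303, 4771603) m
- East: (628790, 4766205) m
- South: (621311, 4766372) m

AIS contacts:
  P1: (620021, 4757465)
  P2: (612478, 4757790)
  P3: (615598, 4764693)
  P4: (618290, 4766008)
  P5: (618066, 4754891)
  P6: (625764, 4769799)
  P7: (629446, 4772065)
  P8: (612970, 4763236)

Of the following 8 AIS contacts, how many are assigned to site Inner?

1

P1 → Lower
P2 → Inner
P3 → Mid
P4 → South
P5 → Lower
P6 → North
P7 → North
P8 → Mid
1 of the 8 goes to Inner.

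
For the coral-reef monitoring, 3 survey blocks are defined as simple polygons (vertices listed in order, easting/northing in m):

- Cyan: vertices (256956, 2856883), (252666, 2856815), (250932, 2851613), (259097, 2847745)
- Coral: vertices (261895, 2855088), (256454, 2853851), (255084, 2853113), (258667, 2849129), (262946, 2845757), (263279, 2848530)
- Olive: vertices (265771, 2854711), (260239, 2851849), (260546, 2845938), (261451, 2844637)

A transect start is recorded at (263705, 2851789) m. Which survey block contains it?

Cast a ray rightward from (263705, 2851789). For each polygon, the edges (by vertex number in listed order) whose endpoints lie on opposite sides of northing = 2851789, where each meets that height, and whether that is right or left of the point:
Cyan: 2–3 at easting≈250990.7 (left), 4–1 at easting≈258149.5 (left) → 0 crossings.
Coral: 3–4 at easting≈256274.7 (left), 6–1 at easting≈262591.2 (left) → 0 crossings.
Olive: 2–3 at easting≈260242.1 (left), 4–1 at easting≈264518.0 (right) → 1 crossing.
Only Olive has an odd count, so the point is inside Olive.

Olive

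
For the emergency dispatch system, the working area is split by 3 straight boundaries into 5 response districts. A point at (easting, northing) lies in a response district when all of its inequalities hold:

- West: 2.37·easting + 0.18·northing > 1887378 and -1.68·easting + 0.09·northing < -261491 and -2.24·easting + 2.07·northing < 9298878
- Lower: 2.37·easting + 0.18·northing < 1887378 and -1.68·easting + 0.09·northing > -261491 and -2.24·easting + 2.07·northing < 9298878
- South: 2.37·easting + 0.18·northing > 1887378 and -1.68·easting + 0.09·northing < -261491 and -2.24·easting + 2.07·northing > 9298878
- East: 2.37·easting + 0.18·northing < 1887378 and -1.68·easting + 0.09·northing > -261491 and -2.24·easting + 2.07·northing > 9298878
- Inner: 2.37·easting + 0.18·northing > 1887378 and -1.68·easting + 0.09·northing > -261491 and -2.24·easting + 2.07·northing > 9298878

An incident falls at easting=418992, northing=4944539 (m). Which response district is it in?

Lower

2.37·418992 + 0.18·4944539 = 1883028.060, which is < 1887378
-1.68·418992 + 0.09·4944539 = -258898.050, which is > -261491
-2.24·418992 + 2.07·4944539 = 9296653.650, which is < 9298878
This sign pattern matches Lower.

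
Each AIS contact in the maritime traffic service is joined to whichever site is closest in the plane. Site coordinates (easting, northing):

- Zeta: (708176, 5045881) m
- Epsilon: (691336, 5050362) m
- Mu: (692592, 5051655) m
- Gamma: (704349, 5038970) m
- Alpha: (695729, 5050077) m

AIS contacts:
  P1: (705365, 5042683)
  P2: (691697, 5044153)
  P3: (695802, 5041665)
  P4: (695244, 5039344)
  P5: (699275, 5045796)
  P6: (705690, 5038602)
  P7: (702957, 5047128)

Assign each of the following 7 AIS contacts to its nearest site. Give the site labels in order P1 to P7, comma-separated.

P1 → Gamma (d²=14818625.00)
P2 → Epsilon (d²=38682002.00)
P3 → Alpha (d²=70767073.00)
P4 → Gamma (d²=83040901.00)
P5 → Alpha (d²=30901077.00)
P6 → Gamma (d²=1933705.00)
P7 → Zeta (d²=28792970.00)

Gamma, Epsilon, Alpha, Gamma, Alpha, Gamma, Zeta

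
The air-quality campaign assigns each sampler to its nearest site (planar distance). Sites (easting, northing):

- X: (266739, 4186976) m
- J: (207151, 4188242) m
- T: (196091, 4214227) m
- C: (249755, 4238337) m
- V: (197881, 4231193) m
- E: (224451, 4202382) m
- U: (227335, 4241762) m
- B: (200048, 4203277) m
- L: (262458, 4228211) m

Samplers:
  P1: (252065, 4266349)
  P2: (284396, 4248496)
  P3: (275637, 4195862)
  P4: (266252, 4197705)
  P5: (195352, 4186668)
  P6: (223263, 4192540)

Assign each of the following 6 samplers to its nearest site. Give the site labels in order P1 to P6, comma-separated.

C, L, X, X, J, E

P1 → C (d²=790008244.00)
P2 → L (d²=892757069.00)
P3 → X (d²=158135400.00)
P4 → X (d²=115348610.00)
P5 → J (d²=141693877.00)
P6 → E (d²=98276308.00)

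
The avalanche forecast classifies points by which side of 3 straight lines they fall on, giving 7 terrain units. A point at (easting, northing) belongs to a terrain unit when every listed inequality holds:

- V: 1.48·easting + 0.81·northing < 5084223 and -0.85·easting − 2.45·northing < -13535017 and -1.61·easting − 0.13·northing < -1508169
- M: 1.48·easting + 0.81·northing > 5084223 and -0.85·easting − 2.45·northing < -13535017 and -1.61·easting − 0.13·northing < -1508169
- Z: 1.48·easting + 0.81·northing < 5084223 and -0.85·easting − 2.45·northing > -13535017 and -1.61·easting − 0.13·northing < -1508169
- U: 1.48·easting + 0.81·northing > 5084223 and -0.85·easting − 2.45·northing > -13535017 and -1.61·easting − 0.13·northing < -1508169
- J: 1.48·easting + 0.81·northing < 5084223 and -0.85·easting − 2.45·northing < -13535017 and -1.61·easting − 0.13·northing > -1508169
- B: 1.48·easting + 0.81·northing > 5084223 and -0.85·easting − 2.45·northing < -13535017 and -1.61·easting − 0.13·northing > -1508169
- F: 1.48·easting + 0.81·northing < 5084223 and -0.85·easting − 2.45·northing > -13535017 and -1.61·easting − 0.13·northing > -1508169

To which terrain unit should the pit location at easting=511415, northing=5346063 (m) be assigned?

1.48·511415 + 0.81·5346063 = 5087205.230, which is > 5084223
-0.85·511415 − 2.45·5346063 = -13532557.100, which is > -13535017
-1.61·511415 − 0.13·5346063 = -1518366.340, which is < -1508169
This sign pattern matches U.

U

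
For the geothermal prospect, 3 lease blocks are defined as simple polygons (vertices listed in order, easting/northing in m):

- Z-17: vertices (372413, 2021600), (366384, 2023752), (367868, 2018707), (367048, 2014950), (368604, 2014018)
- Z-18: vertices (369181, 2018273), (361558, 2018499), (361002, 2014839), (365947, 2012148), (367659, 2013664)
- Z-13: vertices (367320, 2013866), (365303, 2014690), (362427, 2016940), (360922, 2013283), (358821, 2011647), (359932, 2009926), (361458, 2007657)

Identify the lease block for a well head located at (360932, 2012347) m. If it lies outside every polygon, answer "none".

Cast a ray rightward from (360932, 2012347). For each polygon, the edges (by vertex number in listed order) whose endpoints lie on opposite sides of northing = 2012347, where each meets that height, and whether that is right or left of the point:
Z-17: no edge straddles that height → 0 crossings.
Z-18: 3–4 at easting≈365581.3 (right), 4–5 at easting≈366171.7 (right) → 2 crossings.
Z-13: 4–5 at easting≈359720.0 (left), 7–1 at easting≈365885.9 (right) → 1 crossing.
Only Z-13 has an odd count, so the point is inside Z-13.

Z-13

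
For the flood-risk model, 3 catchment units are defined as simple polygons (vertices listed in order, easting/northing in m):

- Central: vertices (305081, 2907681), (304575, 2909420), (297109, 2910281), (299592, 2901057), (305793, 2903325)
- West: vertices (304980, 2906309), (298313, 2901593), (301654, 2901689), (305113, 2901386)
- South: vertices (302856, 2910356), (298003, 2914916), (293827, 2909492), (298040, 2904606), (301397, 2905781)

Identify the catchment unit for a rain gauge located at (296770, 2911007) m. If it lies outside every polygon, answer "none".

South

Cast a ray rightward from (296770, 2911007). For each polygon, the edges (by vertex number in listed order) whose endpoints lie on opposite sides of northing = 2911007, where each meets that height, and whether that is right or left of the point:
Central: no edge straddles that height → 0 crossings.
West: no edge straddles that height → 0 crossings.
South: 1–2 at easting≈302163.2 (right), 2–3 at easting≈294993.4 (left) → 1 crossing.
Only South has an odd count, so the point is inside South.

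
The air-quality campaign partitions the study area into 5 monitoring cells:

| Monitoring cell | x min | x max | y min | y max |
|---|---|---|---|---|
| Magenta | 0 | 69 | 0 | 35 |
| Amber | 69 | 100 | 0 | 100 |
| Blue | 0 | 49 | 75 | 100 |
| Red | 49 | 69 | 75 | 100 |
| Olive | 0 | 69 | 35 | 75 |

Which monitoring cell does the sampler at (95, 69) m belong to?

Amber

The point has x = 95 and y = 69.
Only Amber satisfies 69 ≤ x ≤ 100 and 0 ≤ y ≤ 100.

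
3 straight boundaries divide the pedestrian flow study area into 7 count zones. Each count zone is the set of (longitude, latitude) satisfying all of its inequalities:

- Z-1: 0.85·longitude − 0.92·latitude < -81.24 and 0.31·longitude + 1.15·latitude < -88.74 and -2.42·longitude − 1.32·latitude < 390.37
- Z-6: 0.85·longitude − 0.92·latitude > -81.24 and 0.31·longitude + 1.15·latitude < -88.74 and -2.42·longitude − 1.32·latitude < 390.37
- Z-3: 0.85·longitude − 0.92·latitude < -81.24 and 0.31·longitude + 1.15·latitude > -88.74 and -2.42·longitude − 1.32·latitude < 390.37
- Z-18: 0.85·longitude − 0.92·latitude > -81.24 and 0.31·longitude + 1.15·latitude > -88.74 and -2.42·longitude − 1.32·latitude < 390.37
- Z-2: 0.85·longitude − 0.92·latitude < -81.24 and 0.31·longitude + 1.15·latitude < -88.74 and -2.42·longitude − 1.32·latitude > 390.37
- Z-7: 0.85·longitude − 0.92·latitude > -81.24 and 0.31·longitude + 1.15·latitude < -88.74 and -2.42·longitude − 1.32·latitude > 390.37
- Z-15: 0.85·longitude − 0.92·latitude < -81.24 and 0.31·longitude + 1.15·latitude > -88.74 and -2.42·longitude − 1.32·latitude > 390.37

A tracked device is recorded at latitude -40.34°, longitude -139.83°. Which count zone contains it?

Z-2

0.85·-139.83 − 0.92·-40.34 = -81.743, which is < -81.24
0.31·-139.83 + 1.15·-40.34 = -89.738, which is < -88.74
-2.42·-139.83 − 1.32·-40.34 = 391.637, which is > 390.37
This sign pattern matches Z-2.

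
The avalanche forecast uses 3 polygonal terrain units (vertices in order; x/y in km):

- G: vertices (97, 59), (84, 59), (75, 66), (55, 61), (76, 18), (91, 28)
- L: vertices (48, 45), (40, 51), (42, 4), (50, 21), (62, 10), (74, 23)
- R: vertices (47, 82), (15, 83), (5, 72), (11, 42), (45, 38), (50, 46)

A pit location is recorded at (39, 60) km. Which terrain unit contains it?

Cast a ray rightward from (39, 60). For each polygon, the edges (by vertex number in listed order) whose endpoints lie on opposite sides of y = 60, where each meets that height, and whether that is right or left of the point:
G: 2–3 at x≈82.7 (right), 4–5 at x≈55.5 (right) → 2 crossings.
L: no edge straddles that height → 0 crossings.
R: 3–4 at x≈7.4 (left), 6–1 at x≈48.8 (right) → 1 crossing.
Only R has an odd count, so the point is inside R.

R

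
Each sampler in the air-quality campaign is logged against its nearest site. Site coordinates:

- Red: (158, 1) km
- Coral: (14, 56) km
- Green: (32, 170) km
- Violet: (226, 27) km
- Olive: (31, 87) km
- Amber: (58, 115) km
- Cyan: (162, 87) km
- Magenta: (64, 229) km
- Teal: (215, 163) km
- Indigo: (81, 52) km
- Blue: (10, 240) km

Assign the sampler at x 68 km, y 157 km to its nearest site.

Squared distances to each site:
Red: 32436.000; Coral: 13117.000; Green: 1465.000; Violet: 41864.000; Olive: 6269.000; Amber: 1864.000; Cyan: 13736.000; Magenta: 5200.000; Teal: 21645.000; Indigo: 11194.000; Blue: 10253.000.
Minimum at Green.

Green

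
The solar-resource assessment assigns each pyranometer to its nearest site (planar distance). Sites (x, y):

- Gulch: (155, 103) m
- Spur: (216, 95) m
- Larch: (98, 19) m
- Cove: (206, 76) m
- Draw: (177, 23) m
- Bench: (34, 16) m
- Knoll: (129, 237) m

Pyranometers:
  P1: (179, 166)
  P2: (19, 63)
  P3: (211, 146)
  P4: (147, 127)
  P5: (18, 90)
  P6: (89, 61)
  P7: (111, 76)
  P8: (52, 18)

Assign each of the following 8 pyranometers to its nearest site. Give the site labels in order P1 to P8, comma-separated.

P1 → Gulch (d²=4545.00)
P2 → Bench (d²=2434.00)
P3 → Spur (d²=2626.00)
P4 → Gulch (d²=640.00)
P5 → Bench (d²=5732.00)
P6 → Larch (d²=1845.00)
P7 → Gulch (d²=2665.00)
P8 → Bench (d²=328.00)

Gulch, Bench, Spur, Gulch, Bench, Larch, Gulch, Bench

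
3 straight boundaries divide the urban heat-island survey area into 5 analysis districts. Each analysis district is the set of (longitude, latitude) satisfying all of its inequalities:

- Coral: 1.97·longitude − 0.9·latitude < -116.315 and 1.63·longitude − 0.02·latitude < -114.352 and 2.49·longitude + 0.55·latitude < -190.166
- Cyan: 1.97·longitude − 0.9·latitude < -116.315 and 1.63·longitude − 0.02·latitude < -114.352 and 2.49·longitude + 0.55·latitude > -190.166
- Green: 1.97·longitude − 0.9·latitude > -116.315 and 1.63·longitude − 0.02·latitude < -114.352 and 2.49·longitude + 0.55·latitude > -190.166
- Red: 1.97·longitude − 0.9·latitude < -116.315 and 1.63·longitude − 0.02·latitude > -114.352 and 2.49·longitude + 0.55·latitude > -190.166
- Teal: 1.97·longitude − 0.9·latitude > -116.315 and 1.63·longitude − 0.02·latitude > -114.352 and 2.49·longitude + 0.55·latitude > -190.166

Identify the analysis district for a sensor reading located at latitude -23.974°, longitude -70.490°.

1.97·-70.490 − 0.9·-23.974 = -117.289, which is < -116.315
1.63·-70.490 − 0.02·-23.974 = -114.419, which is < -114.352
2.49·-70.490 + 0.55·-23.974 = -188.706, which is > -190.166
This sign pattern matches Cyan.

Cyan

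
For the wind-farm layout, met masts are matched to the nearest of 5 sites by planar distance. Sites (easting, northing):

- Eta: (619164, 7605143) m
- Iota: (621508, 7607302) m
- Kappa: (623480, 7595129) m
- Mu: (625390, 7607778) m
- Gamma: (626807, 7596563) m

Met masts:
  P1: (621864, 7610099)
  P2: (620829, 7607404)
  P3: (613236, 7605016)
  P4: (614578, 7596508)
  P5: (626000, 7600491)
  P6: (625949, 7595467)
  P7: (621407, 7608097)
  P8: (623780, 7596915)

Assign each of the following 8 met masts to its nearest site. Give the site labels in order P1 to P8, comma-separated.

Iota, Iota, Eta, Kappa, Gamma, Gamma, Iota, Kappa

P1 → Iota (d²=7949945.00)
P2 → Iota (d²=471445.00)
P3 → Eta (d²=35157313.00)
P4 → Kappa (d²=81147245.00)
P5 → Gamma (d²=16080433.00)
P6 → Gamma (d²=1937380.00)
P7 → Iota (d²=642226.00)
P8 → Kappa (d²=3279796.00)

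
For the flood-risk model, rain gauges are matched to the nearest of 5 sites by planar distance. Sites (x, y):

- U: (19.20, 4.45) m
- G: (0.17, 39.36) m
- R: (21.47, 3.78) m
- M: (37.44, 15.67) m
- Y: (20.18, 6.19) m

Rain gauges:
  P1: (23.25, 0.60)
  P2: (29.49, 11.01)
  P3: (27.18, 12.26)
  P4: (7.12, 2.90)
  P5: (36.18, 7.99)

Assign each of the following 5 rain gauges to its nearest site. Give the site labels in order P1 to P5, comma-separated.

P1 → R (d²=13.28)
P2 → M (d²=84.92)
P3 → Y (d²=85.84)
P4 → U (d²=148.33)
P5 → M (d²=60.57)

R, M, Y, U, M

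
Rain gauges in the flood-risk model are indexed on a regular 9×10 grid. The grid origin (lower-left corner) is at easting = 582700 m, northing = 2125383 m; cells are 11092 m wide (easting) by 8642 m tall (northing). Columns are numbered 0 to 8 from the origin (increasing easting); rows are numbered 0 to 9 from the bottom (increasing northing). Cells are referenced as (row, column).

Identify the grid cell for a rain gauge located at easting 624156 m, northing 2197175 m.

(8, 3)

Column index: ⌊(624156 − 582700) / 11092⌋ = ⌊3.737⌋ = 3
Row offset from origin: ⌊(2197175 − 2125383) / 8642⌋ = ⌊8.307⌋ = 8 → row 8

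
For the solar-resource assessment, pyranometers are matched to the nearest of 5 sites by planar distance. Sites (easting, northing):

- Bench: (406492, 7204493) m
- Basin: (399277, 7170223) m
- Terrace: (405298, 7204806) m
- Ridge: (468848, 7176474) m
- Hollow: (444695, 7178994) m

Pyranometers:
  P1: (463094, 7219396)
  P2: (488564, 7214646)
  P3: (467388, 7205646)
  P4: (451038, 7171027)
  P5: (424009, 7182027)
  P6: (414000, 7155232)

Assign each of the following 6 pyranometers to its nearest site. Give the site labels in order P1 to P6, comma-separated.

Ridge, Ridge, Ridge, Hollow, Hollow, Basin

P1 → Ridge (d²=1875406600.00)
P2 → Ridge (d²=1845822240.00)
P3 → Ridge (d²=853137184.00)
P4 → Hollow (d²=103706738.00)
P5 → Hollow (d²=437109685.00)
P6 → Basin (d²=441496810.00)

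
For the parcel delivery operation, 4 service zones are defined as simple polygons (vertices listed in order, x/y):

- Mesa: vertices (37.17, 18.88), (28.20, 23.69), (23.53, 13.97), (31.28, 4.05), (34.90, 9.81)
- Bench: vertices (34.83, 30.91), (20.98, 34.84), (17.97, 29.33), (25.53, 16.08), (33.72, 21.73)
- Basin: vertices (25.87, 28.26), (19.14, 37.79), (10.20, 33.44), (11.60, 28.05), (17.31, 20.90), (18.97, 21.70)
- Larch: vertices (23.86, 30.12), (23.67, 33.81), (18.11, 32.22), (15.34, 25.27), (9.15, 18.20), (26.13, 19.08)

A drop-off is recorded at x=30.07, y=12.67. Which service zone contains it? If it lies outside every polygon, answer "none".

Cast a ray rightward from (30.07, 12.67). For each polygon, the edges (by vertex number in listed order) whose endpoints lie on opposite sides of y = 12.67, where each meets that height, and whether that is right or left of the point:
Mesa: 3–4 at x≈24.546 (left), 5–1 at x≈35.616 (right) → 1 crossing.
Bench: no edge straddles that height → 0 crossings.
Basin: no edge straddles that height → 0 crossings.
Larch: no edge straddles that height → 0 crossings.
Only Mesa has an odd count, so the point is inside Mesa.

Mesa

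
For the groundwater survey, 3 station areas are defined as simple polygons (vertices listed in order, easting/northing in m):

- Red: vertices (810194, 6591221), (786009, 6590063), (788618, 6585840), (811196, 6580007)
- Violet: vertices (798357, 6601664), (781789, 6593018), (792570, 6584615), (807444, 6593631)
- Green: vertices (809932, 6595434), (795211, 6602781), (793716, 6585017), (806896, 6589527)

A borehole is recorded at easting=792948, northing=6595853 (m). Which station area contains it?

Cast a ray rightward from (792948, 6595853). For each polygon, the edges (by vertex number in listed order) whose endpoints lie on opposite sides of northing = 6595853, where each meets that height, and whether that is right or left of the point:
Red: no edge straddles that height → 0 crossings.
Violet: 1–2 at easting≈787221.6 (left), 4–1 at easting≈804930.5 (right) → 1 crossing.
Green: 1–2 at easting≈809092.5 (right), 2–3 at easting≈794627.9 (right) → 2 crossings.
Only Violet has an odd count, so the point is inside Violet.

Violet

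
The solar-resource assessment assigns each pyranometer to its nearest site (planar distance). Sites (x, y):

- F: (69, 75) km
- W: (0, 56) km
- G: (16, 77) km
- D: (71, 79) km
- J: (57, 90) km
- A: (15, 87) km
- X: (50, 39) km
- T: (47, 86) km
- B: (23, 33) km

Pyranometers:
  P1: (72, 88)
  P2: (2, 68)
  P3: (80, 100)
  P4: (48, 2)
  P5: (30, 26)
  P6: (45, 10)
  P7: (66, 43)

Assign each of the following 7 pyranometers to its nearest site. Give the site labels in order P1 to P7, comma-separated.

D, W, D, X, B, X, X

P1 → D (d²=82.00)
P2 → W (d²=148.00)
P3 → D (d²=522.00)
P4 → X (d²=1373.00)
P5 → B (d²=98.00)
P6 → X (d²=866.00)
P7 → X (d²=272.00)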